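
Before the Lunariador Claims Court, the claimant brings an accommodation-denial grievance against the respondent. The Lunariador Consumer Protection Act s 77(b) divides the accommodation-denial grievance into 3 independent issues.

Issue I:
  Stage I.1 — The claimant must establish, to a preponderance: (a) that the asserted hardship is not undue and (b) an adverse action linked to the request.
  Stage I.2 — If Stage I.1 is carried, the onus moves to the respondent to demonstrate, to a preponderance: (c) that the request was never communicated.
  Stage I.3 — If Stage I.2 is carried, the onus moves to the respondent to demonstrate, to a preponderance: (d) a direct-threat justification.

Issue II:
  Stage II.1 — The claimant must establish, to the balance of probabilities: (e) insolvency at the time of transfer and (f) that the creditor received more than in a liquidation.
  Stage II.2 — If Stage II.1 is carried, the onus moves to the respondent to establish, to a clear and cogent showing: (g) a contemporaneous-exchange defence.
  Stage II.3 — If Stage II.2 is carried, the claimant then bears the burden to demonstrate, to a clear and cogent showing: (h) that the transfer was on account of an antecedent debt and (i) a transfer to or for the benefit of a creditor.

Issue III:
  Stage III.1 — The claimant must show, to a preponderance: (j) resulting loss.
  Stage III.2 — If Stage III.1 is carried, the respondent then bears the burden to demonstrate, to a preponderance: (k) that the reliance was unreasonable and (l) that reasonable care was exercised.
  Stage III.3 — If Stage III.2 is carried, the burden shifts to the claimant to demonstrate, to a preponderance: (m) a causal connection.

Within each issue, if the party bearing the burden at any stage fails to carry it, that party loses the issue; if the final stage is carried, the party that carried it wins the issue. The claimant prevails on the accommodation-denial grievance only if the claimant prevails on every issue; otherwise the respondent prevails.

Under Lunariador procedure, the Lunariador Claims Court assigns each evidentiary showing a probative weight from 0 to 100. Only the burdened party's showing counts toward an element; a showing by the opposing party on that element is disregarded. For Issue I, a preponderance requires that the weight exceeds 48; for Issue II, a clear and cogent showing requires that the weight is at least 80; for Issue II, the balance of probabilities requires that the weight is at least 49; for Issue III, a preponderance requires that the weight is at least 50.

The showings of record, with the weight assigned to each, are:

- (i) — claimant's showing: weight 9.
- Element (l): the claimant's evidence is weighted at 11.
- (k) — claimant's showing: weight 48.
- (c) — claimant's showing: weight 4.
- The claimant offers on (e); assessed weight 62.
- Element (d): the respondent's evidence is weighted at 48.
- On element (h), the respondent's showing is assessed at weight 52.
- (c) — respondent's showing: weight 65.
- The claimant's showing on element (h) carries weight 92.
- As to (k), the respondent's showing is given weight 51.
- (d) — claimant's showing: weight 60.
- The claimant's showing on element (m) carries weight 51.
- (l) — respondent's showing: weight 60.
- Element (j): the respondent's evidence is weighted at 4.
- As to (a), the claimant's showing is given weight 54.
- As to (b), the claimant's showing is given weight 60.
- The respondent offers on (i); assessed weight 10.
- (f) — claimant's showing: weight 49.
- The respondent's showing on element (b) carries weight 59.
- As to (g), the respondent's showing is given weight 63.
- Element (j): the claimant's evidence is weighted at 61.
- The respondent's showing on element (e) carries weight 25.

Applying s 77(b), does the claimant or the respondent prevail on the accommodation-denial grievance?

— Issue I —
Stage I.1 — burden on claimant; standard: a preponderance (weight exceeds 48).
    (a): 54 > 48 [met]
    (b): 60 (respondent's 59 disregarded) > 48 [met]
  Stage I.1 is satisfied; the onus moves to the respondent.
Stage I.2 — burden on respondent; standard: a preponderance (weight exceeds 48).
    (c): 65 (claimant's 4 disregarded) > 48 [met]
  Stage I.2 carried; the burden remains with the respondent.
Stage I.3 — burden on respondent; standard: a preponderance (weight exceeds 48).
    (d): 48 (claimant's 60 disregarded) ≤ 48 [not met]
  Stage I.3 not carried; the respondent fails its burden.
So the claimant prevails on this issue.
— Issue II —
At Stage II.1 the claimant must meet the balance of probabilities (weight is at least 49): on (e) the weight is 62 (the respondent's 25 is given no effect), which does reach 49, so (e) meets the standard; on (f) the weight is 49, ≥ 49, so (f) meets the standard.
  The claimant carries Stage II.1; the respondent now bears the burden.
At Stage II.2 the respondent must meet a clear and cogent showing (weight is at least 80): on (g) the weight is 63, < 80, so (g) does not meet the standard.
  Not every element is met, so the respondent fails to carry Stage II.2.
The analysis ends at Stage II.2; the claimant prevails on this issue.
— Issue III —
At Stage III.1 the claimant must meet a preponderance (weight is at least 50): on (j) the weight is 61 (the respondent's 4 is given no effect), which does reach 50, so (j) meets the standard.
  Stage III.1 is satisfied; the onus moves to the respondent.
At Stage III.2 the respondent must meet a preponderance (weight is at least 50): on (k) the weight is 51 (the claimant's 48 is given no effect), which does reach 50, so (k) meets the standard; on (l) the weight is 60 (the claimant's 11 is given no effect), which does reach 50, so (l) meets the standard.
  The respondent carries Stage III.2; the claimant now bears the burden.
At Stage III.3 the claimant must meet a preponderance (weight is at least 50): on (m) the weight is 51, which does reach 50, so (m) meets the standard.
  Stage III.3 carried; the final stage is satisfied.
With every stage satisfied, the claimant prevails on this issue.
Per-issue: Issue I → claimant; Issue II → claimant; Issue III → claimant. The claimant must prevail on every issue; overall, the claimant prevails.

claimant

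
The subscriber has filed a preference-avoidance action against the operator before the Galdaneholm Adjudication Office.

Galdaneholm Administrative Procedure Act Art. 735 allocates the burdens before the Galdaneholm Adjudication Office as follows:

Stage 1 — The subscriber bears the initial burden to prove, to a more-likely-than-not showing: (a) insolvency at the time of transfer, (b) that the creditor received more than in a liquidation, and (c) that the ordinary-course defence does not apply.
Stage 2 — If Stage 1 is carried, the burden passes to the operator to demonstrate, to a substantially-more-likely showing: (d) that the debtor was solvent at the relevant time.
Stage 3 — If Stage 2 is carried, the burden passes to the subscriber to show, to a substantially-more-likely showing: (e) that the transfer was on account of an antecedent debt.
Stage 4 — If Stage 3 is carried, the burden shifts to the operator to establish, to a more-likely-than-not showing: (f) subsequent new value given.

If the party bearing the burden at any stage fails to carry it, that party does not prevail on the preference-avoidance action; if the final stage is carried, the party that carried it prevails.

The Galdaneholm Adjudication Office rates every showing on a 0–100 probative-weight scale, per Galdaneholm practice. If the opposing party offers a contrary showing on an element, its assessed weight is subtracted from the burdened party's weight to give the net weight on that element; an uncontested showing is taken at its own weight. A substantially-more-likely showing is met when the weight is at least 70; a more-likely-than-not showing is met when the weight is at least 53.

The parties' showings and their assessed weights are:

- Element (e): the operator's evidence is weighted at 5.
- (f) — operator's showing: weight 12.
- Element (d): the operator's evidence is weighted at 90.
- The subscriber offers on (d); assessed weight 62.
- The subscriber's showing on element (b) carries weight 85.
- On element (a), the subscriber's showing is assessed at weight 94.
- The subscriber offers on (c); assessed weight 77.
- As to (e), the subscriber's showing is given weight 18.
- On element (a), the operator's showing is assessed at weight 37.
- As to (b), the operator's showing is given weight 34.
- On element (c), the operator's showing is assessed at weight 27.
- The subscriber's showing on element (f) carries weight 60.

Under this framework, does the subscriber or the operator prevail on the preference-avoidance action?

Stage 1 — burden on subscriber; standard: a more-likely-than-not showing (weight is at least 53).
    (a): 94 − 37 = 57 ≥ 53 [met]
    (b): 85 − 34 = 51 < 53 [not met]
    (c): 77 − 27 = 50 < 53 [not met]
  The subscriber does not carry Stage 1.
The analysis ends at Stage 1; the operator prevails.

operator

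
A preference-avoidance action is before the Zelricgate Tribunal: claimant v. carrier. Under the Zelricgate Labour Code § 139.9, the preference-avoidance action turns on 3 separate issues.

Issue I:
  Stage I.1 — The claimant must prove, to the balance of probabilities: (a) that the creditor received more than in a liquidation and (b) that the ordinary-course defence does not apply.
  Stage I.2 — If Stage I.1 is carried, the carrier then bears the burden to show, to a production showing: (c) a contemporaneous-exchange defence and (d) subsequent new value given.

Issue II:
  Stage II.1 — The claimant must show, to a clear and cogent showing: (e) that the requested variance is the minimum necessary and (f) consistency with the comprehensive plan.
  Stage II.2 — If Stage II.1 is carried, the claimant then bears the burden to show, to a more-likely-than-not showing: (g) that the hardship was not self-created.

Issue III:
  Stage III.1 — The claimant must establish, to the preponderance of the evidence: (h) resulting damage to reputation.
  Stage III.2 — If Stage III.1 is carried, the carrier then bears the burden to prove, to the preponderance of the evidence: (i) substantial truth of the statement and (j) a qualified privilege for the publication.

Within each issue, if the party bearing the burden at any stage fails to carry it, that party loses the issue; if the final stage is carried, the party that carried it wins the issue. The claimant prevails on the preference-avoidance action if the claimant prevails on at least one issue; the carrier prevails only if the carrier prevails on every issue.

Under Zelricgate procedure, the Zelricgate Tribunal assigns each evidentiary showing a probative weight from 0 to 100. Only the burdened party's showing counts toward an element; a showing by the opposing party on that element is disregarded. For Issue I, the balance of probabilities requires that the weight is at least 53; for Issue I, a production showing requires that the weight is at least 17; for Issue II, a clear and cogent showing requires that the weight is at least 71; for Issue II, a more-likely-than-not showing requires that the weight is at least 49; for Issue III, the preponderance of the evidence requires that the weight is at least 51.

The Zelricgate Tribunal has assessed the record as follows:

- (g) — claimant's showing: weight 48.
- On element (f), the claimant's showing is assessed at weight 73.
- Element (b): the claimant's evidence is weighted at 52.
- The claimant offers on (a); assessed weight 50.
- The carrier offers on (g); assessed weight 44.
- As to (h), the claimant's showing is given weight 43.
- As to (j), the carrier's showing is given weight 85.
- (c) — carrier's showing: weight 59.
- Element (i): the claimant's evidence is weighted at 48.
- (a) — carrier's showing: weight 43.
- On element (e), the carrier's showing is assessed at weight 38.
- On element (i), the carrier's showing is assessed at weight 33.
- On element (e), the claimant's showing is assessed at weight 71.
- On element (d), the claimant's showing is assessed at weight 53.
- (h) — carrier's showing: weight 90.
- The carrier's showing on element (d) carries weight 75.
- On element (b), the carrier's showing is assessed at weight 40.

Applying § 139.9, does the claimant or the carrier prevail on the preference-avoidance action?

carrier

— Issue I —
At Stage I.1 the claimant must meet the balance of probabilities (weight is at least 53): on (a) the weight is 50 (the carrier's 43 is given no effect), < 53, so (a) does not meet the standard; on (b) the weight is 52 (the carrier's 40 is given no effect), which does not reach 53, so (b) does not meet the standard.
  Not every element is met, so the claimant fails to carry Stage I.1.
The carrier prevails on this issue.
— Issue II —
Stage II.1 (claimant, a clear and cogent showing, weight is at least 71): (e) 71 (carrier's 38 disregarded) ≥ 71 — meets; (f) 73 ≥ 71 — meets.
  Stage II.1 carried; the burden remains with the claimant.
Stage II.2 (claimant, a more-likely-than-not showing, weight is at least 49): (g) 48 (carrier's 44 disregarded) < 49 — fails.
  Not every element is met, so the claimant fails to carry Stage II.2.
The analysis ends at Stage II.2; the carrier prevails on this issue.
— Issue III —
Stage III.1 — burden on claimant; standard: the preponderance of the evidence (weight is at least 51).
    (h): 43 (carrier's 90 disregarded) < 51 [not met]
  The claimant does not carry Stage III.1.
The carrier prevails on this issue.
Per-issue: Issue I → carrier; Issue II → carrier; Issue III → carrier. The claimant must prevail on at least one issue; overall, the carrier prevails.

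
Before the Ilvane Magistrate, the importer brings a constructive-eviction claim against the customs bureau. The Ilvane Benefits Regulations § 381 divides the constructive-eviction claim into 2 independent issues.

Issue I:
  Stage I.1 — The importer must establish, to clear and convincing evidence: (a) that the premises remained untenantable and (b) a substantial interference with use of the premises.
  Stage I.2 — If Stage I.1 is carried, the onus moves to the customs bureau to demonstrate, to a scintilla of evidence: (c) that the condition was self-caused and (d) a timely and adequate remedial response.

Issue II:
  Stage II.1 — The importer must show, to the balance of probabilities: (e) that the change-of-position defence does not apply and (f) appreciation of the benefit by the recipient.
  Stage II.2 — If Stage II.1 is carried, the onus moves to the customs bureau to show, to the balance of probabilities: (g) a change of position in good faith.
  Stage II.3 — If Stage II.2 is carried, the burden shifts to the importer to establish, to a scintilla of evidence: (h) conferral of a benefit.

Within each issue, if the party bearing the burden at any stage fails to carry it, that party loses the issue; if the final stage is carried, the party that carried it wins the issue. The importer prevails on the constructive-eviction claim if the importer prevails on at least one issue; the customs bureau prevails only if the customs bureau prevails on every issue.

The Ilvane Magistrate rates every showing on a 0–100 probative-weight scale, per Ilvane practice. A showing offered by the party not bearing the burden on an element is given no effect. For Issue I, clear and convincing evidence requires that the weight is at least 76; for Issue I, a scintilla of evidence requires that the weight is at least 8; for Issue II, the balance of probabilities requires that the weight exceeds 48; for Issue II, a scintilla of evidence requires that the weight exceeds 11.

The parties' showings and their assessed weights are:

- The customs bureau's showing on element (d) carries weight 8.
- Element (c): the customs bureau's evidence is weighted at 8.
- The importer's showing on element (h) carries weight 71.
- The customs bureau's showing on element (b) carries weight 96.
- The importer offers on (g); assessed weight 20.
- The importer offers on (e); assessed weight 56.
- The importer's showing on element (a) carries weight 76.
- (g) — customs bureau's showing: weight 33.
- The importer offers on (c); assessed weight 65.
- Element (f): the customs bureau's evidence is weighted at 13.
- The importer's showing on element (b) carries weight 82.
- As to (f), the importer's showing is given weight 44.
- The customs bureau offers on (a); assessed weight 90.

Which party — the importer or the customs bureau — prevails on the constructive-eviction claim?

— Issue I —
Stage I.1 (importer, clear and convincing evidence, weight is at least 76): (a) 76 (customs bureau's 90 disregarded) ≥ 76 — meets; (b) 82 (customs bureau's 96 disregarded) ≥ 76 — meets.
  Stage I.1 is satisfied; the onus moves to the customs bureau.
Stage I.2 (customs bureau, a scintilla of evidence, weight is at least 8): (c) 8 (importer's 65 disregarded) ≥ 8 — meets; (d) 8 ≥ 8 — meets.
  Stage I.2 carried; the final stage is satisfied.
With every stage satisfied, the customs bureau prevails on this issue.
— Issue II —
Stage II.1 — burden on importer; standard: the balance of probabilities (weight exceeds 48).
    (e): 56 > 48 [met]
    (f): 44 (customs bureau's 13 disregarded) ≤ 48 [not met]
  The importer does not carry Stage II.1.
The customs bureau prevails on this issue.
Per-issue: Issue I → customs bureau; Issue II → customs bureau. The importer must prevail on at least one issue; overall, the customs bureau prevails.

customs bureau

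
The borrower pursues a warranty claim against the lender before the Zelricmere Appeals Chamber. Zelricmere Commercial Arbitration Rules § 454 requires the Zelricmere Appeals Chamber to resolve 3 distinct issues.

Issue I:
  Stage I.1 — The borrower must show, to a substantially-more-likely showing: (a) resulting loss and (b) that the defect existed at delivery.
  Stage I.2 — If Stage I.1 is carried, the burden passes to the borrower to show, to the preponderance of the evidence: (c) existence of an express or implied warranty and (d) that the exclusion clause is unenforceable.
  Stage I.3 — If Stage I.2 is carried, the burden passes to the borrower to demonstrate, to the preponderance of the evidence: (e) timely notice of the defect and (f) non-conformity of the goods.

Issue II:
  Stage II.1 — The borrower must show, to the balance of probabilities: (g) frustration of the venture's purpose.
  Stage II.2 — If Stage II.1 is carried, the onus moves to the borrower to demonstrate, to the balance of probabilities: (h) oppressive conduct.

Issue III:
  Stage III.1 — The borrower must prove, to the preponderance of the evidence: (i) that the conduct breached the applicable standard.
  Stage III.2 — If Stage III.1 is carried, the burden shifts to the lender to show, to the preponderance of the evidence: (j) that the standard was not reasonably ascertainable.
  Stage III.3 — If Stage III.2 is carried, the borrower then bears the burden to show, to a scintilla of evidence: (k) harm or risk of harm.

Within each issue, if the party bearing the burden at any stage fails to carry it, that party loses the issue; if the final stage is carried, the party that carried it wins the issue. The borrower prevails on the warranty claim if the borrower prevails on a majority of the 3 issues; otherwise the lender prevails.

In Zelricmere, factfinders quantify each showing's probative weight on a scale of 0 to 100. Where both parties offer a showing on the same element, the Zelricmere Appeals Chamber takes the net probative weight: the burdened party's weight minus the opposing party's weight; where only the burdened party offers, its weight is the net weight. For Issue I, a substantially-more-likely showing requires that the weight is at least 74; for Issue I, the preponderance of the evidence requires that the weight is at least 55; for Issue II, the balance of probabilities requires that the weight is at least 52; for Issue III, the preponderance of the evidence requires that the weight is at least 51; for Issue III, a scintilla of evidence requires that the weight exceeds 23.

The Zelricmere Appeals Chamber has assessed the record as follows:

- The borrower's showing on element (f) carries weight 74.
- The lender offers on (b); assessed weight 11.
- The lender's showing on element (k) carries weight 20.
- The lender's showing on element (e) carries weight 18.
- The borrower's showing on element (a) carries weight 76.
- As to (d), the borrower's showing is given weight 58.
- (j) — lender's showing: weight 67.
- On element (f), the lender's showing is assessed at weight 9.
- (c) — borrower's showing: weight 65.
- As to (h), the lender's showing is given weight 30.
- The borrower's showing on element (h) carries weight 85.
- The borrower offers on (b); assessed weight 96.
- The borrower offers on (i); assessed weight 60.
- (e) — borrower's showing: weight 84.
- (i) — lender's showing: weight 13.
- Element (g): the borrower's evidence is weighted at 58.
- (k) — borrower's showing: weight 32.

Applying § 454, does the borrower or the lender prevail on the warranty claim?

— Issue I —
Stage I.1 — burden on borrower; standard: a substantially-more-likely showing (weight is at least 74).
    (a): 76 ≥ 74 [met]
    (b): 96 − 11 = 85 ≥ 74 [met]
  Stage I.1 carried; the burden remains with the borrower.
Stage I.2 — burden on borrower; standard: the preponderance of the evidence (weight is at least 55).
    (c): 65 ≥ 55 [met]
    (d): 58 ≥ 55 [met]
  All elements met. The borrower retains the burden for Stage I.3.
Stage I.3 — burden on borrower; standard: the preponderance of the evidence (weight is at least 55).
    (e): 84 − 18 = 66 ≥ 55 [met]
    (f): 74 − 9 = 65 ≥ 55 [met]
  Stage I.3 carried; the final stage is satisfied.
All stages carried — the borrower prevails on this issue.
— Issue II —
At Stage II.1 the borrower must meet the balance of probabilities (weight is at least 52): on (g) the weight is 58, ≥ 52, so (g) meets the standard.
  Stage II.1 carried; the burden remains with the borrower.
At Stage II.2 the borrower must meet the balance of probabilities (weight is at least 52): on (h) the weight is 85 less the opposing 30 gives net 55, which does reach 52, so (h) meets the standard.
  Stage II.2 carried; the final stage is satisfied.
Every stage carried; the borrower prevails on this issue.
— Issue III —
Stage III.1 — burden on borrower; standard: the preponderance of the evidence (weight is at least 51).
    (i): 60 − 13 = 47 < 51 [not met]
  Stage III.1 not carried; the borrower fails its burden.
The analysis ends at Stage III.1; the lender prevails on this issue.
Per-issue: Issue I → borrower; Issue II → borrower; Issue III → lender. The borrower must prevail on a majority of issues; overall, the borrower prevails.

borrower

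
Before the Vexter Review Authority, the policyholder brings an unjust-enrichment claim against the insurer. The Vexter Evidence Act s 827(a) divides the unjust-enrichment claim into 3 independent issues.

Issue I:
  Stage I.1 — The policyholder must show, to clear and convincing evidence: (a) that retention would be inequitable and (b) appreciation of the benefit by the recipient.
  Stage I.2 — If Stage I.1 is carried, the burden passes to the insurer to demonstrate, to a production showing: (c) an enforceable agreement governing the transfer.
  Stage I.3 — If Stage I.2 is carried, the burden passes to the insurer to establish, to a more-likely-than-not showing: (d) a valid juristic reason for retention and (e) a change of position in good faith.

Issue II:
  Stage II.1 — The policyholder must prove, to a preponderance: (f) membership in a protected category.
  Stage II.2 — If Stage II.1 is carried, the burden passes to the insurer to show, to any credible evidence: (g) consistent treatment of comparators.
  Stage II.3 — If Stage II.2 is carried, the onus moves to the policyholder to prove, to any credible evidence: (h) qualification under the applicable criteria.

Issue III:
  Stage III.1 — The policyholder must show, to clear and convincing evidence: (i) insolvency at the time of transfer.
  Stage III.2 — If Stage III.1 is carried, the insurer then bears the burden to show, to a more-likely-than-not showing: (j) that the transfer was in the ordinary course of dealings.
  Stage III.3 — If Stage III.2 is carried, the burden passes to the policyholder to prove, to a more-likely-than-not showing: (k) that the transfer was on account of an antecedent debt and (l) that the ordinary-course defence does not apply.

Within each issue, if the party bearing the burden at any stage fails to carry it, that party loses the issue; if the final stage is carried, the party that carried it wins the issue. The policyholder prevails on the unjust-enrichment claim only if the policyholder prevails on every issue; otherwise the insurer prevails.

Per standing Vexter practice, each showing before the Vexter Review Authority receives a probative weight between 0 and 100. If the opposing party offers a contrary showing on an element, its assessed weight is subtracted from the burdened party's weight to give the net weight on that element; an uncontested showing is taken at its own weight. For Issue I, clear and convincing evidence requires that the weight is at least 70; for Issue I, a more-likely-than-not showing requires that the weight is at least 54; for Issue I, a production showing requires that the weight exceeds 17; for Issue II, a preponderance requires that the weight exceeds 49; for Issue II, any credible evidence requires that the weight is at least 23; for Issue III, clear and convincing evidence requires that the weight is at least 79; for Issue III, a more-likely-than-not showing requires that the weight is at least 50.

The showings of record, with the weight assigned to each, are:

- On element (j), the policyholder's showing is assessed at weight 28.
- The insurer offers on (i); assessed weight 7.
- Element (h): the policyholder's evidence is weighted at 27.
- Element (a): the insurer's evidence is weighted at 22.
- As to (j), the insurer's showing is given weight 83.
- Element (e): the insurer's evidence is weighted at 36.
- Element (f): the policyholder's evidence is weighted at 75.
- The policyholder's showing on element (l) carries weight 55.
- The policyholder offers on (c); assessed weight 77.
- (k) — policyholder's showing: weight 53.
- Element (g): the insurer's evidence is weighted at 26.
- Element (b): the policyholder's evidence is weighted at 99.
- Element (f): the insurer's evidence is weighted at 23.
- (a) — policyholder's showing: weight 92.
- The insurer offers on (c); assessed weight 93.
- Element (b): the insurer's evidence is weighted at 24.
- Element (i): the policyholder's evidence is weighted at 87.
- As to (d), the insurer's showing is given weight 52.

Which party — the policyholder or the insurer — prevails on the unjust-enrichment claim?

— Issue I —
Stage I.1 (policyholder, clear and convincing evidence, weight is at least 70): (a) net 92−22=70 ≥ 70 — meets; (b) net 99−24=75 ≥ 70 — meets.
  Stage I.1 is satisfied; the onus moves to the insurer.
Stage I.2 (insurer, a production showing, weight exceeds 17): (c) net 93−77=16 ≤ 17 — fails.
  The insurer does not carry Stage I.2.
So the policyholder prevails on this issue.
— Issue II —
Stage II.1 — burden on policyholder; standard: a preponderance (weight exceeds 49).
    (f): 75 − 23 = 52 > 49 [met]
  The policyholder carries Stage II.1; the insurer now bears the burden.
Stage II.2 — burden on insurer; standard: any credible evidence (weight is at least 23).
    (g): 26 ≥ 23 [met]
  All elements met. The burden passes to the policyholder.
Stage II.3 — burden on policyholder; standard: any credible evidence (weight is at least 23).
    (h): 27 ≥ 23 [met]
  All elements met at the final stage.
Every stage carried; the policyholder prevails on this issue.
— Issue III —
Stage III.1 (policyholder, clear and convincing evidence, weight is at least 79): (i) net 87−7=80 ≥ 79 — meets.
  The policyholder carries Stage III.1; the insurer now bears the burden.
Stage III.2 (insurer, a more-likely-than-not showing, weight is at least 50): (j) net 83−28=55 ≥ 50 — meets.
  Stage III.2 is satisfied; the onus moves to the policyholder.
Stage III.3 (policyholder, a more-likely-than-not showing, weight is at least 50): (k) 53 ≥ 50 — meets; (l) 55 ≥ 50 — meets.
  The policyholder carries the last stage.
All stages carried — the policyholder prevails on this issue.
Per-issue: Issue I → policyholder; Issue II → policyholder; Issue III → policyholder. The policyholder must prevail on every issue; overall, the policyholder prevails.

policyholder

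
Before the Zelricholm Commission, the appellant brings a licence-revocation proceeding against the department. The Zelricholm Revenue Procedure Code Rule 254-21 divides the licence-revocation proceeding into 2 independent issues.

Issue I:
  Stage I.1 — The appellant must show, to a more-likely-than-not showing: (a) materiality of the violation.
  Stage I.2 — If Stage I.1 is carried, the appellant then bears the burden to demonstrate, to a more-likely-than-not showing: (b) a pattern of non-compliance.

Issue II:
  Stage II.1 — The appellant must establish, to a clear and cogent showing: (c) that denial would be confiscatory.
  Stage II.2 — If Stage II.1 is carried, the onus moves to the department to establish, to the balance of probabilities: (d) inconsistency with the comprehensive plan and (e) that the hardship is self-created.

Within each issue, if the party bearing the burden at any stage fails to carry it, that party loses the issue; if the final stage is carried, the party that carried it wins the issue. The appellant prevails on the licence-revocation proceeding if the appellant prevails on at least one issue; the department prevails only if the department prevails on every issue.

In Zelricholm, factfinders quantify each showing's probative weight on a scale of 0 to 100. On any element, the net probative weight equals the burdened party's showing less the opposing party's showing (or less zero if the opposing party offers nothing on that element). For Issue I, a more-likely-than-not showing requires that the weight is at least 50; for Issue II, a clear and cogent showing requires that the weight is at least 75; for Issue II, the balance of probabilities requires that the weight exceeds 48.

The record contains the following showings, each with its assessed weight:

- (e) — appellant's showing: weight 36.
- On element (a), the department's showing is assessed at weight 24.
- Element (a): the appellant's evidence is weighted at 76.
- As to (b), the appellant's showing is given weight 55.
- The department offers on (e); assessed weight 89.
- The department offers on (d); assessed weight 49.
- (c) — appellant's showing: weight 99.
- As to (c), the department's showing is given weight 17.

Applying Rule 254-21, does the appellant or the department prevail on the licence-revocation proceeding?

appellant

— Issue I —
Stage I.1 (appellant, a more-likely-than-not showing, weight is at least 50): (a) net 76−24=52 ≥ 50 — meets.
  All elements met. The appellant retains the burden for Stage I.2.
Stage I.2 (appellant, a more-likely-than-not showing, weight is at least 50): (b) 55 ≥ 50 — meets.
  The appellant carries the last stage.
Every stage carried; the appellant prevails on this issue.
— Issue II —
At Stage II.1 the appellant must meet a clear and cogent showing (weight is at least 75): on (c) the weight is 99 less the opposing 17 gives net 82, ≥ 75, so (c) meets the standard.
  All elements met. The burden passes to the department.
At Stage II.2 the department must meet the balance of probabilities (weight exceeds 48): on (d) the weight is 49, > 48, so (d) meets the standard; on (e) the weight is 89 less the opposing 36 gives net 53, > 48, so (e) meets the standard.
  All elements met at the final stage.
Every stage carried; the department prevails on this issue.
Per-issue: Issue I → appellant; Issue II → department. The appellant must prevail on at least one issue; overall, the appellant prevails.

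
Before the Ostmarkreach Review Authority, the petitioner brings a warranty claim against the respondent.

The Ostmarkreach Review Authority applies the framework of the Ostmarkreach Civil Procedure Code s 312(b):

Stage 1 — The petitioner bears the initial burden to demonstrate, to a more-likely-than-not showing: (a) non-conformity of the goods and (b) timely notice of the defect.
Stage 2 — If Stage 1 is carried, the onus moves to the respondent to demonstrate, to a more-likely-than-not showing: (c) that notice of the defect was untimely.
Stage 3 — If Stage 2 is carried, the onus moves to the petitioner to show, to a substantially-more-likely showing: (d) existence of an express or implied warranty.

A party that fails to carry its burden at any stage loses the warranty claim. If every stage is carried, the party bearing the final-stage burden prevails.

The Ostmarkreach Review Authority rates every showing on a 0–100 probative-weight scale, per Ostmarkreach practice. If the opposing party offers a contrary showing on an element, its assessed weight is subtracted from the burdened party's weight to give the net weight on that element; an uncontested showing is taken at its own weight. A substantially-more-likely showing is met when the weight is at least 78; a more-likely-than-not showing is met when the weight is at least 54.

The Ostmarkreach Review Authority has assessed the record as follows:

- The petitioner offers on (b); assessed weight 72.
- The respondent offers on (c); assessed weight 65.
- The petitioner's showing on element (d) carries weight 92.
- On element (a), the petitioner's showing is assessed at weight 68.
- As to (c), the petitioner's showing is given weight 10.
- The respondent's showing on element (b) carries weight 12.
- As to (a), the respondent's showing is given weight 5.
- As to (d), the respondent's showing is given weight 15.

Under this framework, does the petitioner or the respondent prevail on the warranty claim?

At Stage 1 the petitioner must meet a more-likely-than-not showing (weight is at least 54): on (a) the weight is 68 less the opposing 5 gives net 63, ≥ 54, so (a) meets the standard; on (b) the weight is 72 less the opposing 12 gives net 60, ≥ 54, so (b) meets the standard.
  Stage 1 carried; the burden shifts to the respondent.
At Stage 2 the respondent must meet a more-likely-than-not showing (weight is at least 54): on (c) the weight is 65 less the opposing 10 gives net 55, ≥ 54, so (c) meets the standard.
  The respondent carries Stage 2; the petitioner now bears the burden.
At Stage 3 the petitioner must meet a substantially-more-likely showing (weight is at least 78): on (d) the weight is 92 less the opposing 15 gives net 77, < 78, so (d) does not meet the standard.
  Not every element is met, so the petitioner fails to carry Stage 3.
The respondent prevails.

respondent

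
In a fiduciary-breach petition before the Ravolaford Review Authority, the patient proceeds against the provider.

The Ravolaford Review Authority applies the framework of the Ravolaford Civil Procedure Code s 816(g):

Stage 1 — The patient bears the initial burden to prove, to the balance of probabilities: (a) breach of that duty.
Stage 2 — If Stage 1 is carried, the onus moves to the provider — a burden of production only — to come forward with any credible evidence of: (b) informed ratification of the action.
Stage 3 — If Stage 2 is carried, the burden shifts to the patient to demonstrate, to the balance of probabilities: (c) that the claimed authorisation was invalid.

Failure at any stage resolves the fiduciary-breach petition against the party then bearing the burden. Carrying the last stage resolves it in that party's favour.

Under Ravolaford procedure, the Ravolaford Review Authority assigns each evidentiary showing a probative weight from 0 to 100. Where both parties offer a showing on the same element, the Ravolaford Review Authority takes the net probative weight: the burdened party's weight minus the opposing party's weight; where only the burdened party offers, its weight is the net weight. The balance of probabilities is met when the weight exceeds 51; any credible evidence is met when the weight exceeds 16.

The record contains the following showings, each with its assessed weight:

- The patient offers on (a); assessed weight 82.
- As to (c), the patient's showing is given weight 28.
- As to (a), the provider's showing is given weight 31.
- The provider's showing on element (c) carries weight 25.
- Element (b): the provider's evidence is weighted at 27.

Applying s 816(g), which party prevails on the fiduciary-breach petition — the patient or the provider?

provider

Stage 1 (patient, the balance of probabilities, weight exceeds 51): (a) net 82−31=51 ≤ 51 — fails.
  The patient does not carry Stage 1.
The provider prevails.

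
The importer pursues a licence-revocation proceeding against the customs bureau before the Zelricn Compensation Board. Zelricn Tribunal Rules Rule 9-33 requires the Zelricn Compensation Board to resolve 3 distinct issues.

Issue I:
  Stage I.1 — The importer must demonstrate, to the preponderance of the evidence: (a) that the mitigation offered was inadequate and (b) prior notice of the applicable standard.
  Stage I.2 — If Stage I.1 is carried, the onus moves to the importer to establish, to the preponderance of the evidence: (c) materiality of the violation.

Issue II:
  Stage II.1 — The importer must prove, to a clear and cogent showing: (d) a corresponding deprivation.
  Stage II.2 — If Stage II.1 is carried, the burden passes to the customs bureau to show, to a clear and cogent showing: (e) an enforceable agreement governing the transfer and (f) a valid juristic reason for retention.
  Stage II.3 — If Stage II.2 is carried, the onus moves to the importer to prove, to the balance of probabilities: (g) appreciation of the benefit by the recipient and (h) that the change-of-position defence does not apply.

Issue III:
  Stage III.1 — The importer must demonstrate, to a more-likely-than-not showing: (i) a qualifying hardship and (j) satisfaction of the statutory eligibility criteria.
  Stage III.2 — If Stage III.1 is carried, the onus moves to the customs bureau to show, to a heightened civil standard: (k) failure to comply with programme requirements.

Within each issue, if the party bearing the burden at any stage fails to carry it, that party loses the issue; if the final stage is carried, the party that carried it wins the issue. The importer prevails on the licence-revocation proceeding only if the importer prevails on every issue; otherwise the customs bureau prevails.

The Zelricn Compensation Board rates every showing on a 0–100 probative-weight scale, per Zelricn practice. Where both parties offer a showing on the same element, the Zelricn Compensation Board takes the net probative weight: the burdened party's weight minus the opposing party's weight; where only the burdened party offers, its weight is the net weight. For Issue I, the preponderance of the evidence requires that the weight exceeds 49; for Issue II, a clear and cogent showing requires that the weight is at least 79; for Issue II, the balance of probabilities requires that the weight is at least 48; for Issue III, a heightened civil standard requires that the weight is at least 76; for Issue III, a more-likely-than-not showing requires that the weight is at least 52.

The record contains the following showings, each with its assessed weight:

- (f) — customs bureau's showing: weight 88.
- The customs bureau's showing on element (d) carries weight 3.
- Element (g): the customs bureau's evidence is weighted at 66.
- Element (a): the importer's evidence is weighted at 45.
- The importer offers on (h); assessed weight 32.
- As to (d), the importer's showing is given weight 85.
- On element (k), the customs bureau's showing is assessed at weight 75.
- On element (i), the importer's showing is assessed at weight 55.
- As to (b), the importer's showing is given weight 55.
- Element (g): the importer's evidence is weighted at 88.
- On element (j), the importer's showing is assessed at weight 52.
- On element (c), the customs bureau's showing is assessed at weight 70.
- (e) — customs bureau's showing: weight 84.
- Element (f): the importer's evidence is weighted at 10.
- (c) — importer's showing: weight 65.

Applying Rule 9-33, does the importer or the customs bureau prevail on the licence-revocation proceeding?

customs bureau

— Issue I —
Stage I.1 (importer, the preponderance of the evidence, weight exceeds 49): (a) 45 ≤ 49 — fails; (b) 55 > 49 — meets.
  The importer does not carry Stage I.1.
The analysis ends at Stage I.1; the customs bureau prevails on this issue.
— Issue II —
At Stage II.1 the importer must meet a clear and cogent showing (weight is at least 79): on (d) the weight is 85 less the opposing 3 gives net 82, ≥ 79, so (d) meets the standard.
  Stage II.1 is satisfied; the onus moves to the customs bureau.
At Stage II.2 the customs bureau must meet a clear and cogent showing (weight is at least 79): on (e) the weight is 84, which does reach 79, so (e) meets the standard; on (f) the weight is 88 less the opposing 10 gives net 78, < 79, so (f) does not meet the standard.
  Not every element is met, so the customs bureau fails to carry Stage II.2.
The importer prevails on this issue.
— Issue III —
At Stage III.1 the importer must meet a more-likely-than-not showing (weight is at least 52): on (i) the weight is 55, ≥ 52, so (i) meets the standard; on (j) the weight is 52, ≥ 52, so (j) meets the standard.
  All elements met. The burden passes to the customs bureau.
At Stage III.2 the customs bureau must meet a heightened civil standard (weight is at least 76): on (k) the weight is 75, < 76, so (k) does not meet the standard.
  The customs bureau does not carry Stage III.2.
The importer prevails on this issue.
Per-issue: Issue I → customs bureau; Issue II → importer; Issue III → importer. The importer must prevail on every issue; overall, the customs bureau prevails.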